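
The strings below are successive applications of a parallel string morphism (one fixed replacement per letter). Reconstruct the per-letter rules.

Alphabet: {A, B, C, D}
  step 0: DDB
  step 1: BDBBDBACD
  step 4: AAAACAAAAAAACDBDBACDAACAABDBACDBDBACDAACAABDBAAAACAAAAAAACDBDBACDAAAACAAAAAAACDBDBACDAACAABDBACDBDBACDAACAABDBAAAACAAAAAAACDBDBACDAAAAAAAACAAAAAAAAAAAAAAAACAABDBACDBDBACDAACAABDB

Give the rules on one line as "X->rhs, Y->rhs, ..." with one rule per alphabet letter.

A->AA, B->ACD, C->CAA, D->BDB

  step 0 ⇒ step 1: DDB ⇒ BDB·BDB·ACD
    B ↦ ACD
    D ↦ BDB
    A ↦ AA  (constrained at step 1)
    C ↦ CAA  (constrained at step 1)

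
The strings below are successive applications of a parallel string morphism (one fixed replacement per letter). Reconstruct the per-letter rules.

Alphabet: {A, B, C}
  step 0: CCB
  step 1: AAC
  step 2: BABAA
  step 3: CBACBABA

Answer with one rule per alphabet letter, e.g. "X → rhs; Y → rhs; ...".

  step 2 ⇒ step 3: BABAA ⇒ C·BA·C·BA·BA
    A ↦ BA
    B ↦ C
  step 0 ⇒ step 1: CCB ⇒ A·A·C
    C ↦ A

A->BA, B->C, C->A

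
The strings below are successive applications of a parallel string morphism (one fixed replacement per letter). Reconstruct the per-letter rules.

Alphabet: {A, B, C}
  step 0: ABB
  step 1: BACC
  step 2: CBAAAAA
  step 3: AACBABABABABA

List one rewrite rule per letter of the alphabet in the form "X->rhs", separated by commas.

  step 2 ⇒ step 3: CBAAAAA ⇒ AA·C·BA·BA·BA·BA·BA
    A ↦ BA
    B ↦ C
    C ↦ AA

A->BA, B->C, C->AA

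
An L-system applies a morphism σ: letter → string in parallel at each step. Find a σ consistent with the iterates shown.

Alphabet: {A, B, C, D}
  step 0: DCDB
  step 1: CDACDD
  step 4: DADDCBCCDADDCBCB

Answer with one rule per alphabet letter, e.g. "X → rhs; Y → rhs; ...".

A->B, B->DD, C->DA, D->C

  step 0 ⇒ step 1: DCDB ⇒ C·DA·C·DD
    B ↦ DD
    C ↦ DA
    D ↦ C
    A ↦ B  (constrained at step 1)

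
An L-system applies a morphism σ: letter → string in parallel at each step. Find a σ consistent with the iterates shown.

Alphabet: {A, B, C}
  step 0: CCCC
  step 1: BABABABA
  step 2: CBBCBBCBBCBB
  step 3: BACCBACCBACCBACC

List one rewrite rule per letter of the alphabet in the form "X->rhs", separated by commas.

  step 2 ⇒ step 3: CBBCBBCBBCBB ⇒ BA·C·C·BA·C·C·BA·C·C·BA·C·C
    B ↦ C
    C ↦ BA
  step 1 ⇒ step 2: BABABABA ⇒ C·BB·C·BB·C·BB·C·BB
    A ↦ BB

A->BB, B->C, C->BA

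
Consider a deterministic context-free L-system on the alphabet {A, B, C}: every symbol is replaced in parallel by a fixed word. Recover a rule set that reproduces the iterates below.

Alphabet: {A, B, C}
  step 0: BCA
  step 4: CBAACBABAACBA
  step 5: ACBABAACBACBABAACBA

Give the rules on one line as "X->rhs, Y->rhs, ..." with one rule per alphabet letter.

  step 4 ⇒ step 5: CBAACBABAACBA ⇒ A·C·BA·BA·A·C·BA·C·BA·BA·A·C·BA
    A ↦ BA
    B ↦ C
    C ↦ A

A->BA, B->C, C->A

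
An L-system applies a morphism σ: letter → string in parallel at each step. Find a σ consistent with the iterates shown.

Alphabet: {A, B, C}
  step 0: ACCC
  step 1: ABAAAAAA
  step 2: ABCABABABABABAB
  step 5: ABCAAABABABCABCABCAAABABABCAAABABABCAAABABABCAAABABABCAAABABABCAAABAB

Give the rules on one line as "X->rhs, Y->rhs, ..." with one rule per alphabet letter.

A->AB, B->C, C->AA

  step 1 ⇒ step 2: ABAAAAAA ⇒ AB·C·AB·AB·AB·AB·AB·AB
    A ↦ AB
    B ↦ C
  step 0 ⇒ step 1: ACCC ⇒ AB·AA·AA·AA
    C ↦ AA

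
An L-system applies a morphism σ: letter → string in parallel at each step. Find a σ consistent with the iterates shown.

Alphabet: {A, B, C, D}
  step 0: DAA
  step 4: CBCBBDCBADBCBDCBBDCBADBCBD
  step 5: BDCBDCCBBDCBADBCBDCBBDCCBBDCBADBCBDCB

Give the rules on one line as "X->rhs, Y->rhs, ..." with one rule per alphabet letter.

A->BAD, B->C, C->BD, D->B

  step 4 ⇒ step 5: CBCBBDCBADBCBDCBBDCBADBCBD ⇒ BD·C·BD·C·C·B·BD·C·BAD·B·C·BD·C·B·BD·C·C·B·BD·C·BAD·B·C·BD·C·B
    A ↦ BAD
    B ↦ C
    C ↦ BD
    D ↦ B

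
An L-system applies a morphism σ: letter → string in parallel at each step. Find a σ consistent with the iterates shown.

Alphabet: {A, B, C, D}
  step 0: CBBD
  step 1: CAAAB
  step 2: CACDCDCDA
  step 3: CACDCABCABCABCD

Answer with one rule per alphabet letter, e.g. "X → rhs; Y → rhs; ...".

  step 2 ⇒ step 3: CACDCDCDA ⇒ CA·CD·CA·B·CA·B·CA·B·CD
    A ↦ CD
    C ↦ CA
    D ↦ B
  step 0 ⇒ step 1: CBBD ⇒ CA·A·A·B
    B ↦ A

A->CD, B->A, C->CA, D->B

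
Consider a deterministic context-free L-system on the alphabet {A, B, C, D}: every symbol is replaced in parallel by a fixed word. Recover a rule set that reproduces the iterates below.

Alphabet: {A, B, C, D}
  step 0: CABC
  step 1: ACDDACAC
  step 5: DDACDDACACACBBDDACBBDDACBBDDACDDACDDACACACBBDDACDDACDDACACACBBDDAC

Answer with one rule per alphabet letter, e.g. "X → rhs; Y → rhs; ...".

A->DD, B->AC, C->AC, D->B

  step 0 ⇒ step 1: CABC ⇒ AC·DD·AC·AC
    A ↦ DD
    B ↦ AC
    C ↦ AC
    D ↦ B  (constrained at step 1)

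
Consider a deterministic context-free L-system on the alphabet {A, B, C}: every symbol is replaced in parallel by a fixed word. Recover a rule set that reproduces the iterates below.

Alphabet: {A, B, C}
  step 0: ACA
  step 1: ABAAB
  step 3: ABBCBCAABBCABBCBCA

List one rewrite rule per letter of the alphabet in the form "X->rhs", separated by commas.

  step 0 ⇒ step 1: ACA ⇒ AB·A·AB
    A ↦ AB
    C ↦ A
    B ↦ BC  (constrained at step 1)

A->AB, B->BC, C->A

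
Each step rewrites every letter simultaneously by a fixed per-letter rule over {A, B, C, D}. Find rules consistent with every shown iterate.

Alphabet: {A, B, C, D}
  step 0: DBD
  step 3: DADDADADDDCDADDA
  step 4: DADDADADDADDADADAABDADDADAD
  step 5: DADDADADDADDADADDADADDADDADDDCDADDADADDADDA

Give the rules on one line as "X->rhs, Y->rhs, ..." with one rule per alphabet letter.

  step 4 ⇒ step 5: DADDADADDADDADADAABDADDADAD ⇒ DA·D·DA·DA·D·DA·D·DA·DA·D·DA·DA·D·DA·D·DA·D·D·DC·DA·D·DA·DA·D·DA·D·DA
    A ↦ D
    B ↦ DC
    D ↦ DA
  step 3 ⇒ step 4: DADDADADDDCDADDA ⇒ DA·D·DA·DA·D·DA·D·DA·DA·DA·AB·DA·D·DA·DA·D
    C ↦ AB

A->D, B->DC, C->AB, D->DA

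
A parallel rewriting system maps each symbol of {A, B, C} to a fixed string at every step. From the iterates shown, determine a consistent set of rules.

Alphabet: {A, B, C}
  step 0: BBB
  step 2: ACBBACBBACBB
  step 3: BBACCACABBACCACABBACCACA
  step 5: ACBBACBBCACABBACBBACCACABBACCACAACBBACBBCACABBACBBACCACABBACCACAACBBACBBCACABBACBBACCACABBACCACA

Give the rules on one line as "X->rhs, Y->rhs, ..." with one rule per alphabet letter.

A->BB, B->CA, C->AC

  step 2 ⇒ step 3: ACBBACBBACBB ⇒ BB·AC·CA·CA·BB·AC·CA·CA·BB·AC·CA·CA
    A ↦ BB
    B ↦ CA
    C ↦ AC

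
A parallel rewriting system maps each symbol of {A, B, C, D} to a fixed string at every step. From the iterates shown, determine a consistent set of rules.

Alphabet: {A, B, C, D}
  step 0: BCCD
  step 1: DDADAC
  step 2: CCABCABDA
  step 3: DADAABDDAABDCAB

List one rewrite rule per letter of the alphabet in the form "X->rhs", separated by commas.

A->AB, B->D, C->DA, D->C

  step 2 ⇒ step 3: CCABCABDA ⇒ DA·DA·AB·D·DA·AB·D·C·AB
    A ↦ AB
    B ↦ D
    C ↦ DA
    D ↦ C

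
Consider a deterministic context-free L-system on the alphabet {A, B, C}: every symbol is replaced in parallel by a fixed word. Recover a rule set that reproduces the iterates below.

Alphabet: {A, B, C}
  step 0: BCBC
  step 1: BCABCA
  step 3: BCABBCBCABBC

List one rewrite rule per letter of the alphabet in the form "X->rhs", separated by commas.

  step 0 ⇒ step 1: BCBC ⇒ BC·A·BC·A
    B ↦ BC
    C ↦ A
    A ↦ B  (constrained at step 1)

A->B, B->BC, C->A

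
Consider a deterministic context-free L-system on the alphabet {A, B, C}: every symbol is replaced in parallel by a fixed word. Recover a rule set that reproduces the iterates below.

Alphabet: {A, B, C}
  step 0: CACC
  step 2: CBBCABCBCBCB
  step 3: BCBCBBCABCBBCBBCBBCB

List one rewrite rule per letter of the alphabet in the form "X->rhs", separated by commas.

  step 2 ⇒ step 3: CBBCABCBCBCB ⇒ B·CB·CB·B·CAB·CB·B·CB·B·CB·B·CB
    A ↦ CAB
    B ↦ CB
    C ↦ B

A->CAB, B->CB, C->B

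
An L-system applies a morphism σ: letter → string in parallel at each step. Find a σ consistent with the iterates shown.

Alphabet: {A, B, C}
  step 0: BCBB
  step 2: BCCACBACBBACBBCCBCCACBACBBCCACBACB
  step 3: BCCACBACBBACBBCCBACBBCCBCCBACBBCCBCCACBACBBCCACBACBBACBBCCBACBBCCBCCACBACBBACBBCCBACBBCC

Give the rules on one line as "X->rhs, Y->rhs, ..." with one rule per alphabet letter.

  step 2 ⇒ step 3: BCCACBACBBACBBCCBCCACBACBBCCACBACB ⇒ BCC·ACB·ACB·B·ACB·BCC·B·ACB·BCC·BCC·B·ACB·BCC·BCC·ACB·ACB·BCC·ACB·ACB·B·ACB·BCC·B·ACB·BCC·BCC·ACB·ACB·B·ACB·BCC·B·ACB·BCC
    A ↦ B
    B ↦ BCC
    C ↦ ACB

A->B, B->BCC, C->ACB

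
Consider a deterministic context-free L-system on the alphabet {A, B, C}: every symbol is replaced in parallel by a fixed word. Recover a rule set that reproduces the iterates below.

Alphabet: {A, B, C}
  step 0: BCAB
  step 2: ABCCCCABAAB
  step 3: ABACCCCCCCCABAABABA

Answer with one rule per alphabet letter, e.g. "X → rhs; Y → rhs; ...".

A->AB, B->A, C->CC

  step 2 ⇒ step 3: ABCCCCABAAB ⇒ AB·A·CC·CC·CC·CC·AB·A·AB·AB·A
    A ↦ AB
    B ↦ A
    C ↦ CC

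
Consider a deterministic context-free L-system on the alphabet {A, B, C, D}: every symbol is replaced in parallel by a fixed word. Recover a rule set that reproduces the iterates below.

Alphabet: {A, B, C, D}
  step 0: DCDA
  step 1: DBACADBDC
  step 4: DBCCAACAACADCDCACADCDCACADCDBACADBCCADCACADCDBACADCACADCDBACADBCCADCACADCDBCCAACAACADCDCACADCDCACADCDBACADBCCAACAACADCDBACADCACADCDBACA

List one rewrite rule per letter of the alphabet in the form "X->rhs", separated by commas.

  step 0 ⇒ step 1: DCDA ⇒ DB·ACA·DB·DC
    A ↦ DC
    C ↦ ACA
    D ↦ DB
    B ↦ CCA  (constrained at step 1)

A->DC, B->CCA, C->ACA, D->DB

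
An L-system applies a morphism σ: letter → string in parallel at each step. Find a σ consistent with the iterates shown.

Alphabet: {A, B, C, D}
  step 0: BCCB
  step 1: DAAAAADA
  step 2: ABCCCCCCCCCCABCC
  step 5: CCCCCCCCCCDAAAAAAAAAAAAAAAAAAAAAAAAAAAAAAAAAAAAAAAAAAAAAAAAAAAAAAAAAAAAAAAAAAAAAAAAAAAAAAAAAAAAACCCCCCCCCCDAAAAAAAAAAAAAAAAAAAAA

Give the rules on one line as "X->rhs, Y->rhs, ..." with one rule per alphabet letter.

A->CC, B->DA, C->AA, D->AB

  step 1 ⇒ step 2: DAAAAADA ⇒ AB·CC·CC·CC·CC·CC·AB·CC
    A ↦ CC
    D ↦ AB
  step 0 ⇒ step 1: BCCB ⇒ DA·AA·AA·DA
    B ↦ DA
  step 0 ⇒ step 1: BCCB ⇒ DA·AA·AA·DA
    C ↦ AA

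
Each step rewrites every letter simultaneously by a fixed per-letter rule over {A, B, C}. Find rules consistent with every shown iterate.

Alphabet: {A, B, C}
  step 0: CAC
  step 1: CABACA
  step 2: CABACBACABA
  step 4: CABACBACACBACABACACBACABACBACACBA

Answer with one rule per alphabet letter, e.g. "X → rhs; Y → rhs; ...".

  step 1 ⇒ step 2: CABACA ⇒ CA·BA·C·BA·CA·BA
    A ↦ BA
    B ↦ C
    C ↦ CA

A->BA, B->C, C->CA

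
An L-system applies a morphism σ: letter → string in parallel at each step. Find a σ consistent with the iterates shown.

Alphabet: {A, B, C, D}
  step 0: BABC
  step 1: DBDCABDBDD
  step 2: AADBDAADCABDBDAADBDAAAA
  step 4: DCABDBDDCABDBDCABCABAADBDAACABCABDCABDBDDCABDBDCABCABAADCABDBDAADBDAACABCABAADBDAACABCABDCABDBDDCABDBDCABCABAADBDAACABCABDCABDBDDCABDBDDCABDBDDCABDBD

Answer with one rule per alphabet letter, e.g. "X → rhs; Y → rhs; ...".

  step 1 ⇒ step 2: DBDCABDBDD ⇒ AA·DBD·AA·D·CAB·DBD·AA·DBD·AA·AA
    A ↦ CAB
    B ↦ DBD
    C ↦ D
    D ↦ AA

A->CAB, B->DBD, C->D, D->AA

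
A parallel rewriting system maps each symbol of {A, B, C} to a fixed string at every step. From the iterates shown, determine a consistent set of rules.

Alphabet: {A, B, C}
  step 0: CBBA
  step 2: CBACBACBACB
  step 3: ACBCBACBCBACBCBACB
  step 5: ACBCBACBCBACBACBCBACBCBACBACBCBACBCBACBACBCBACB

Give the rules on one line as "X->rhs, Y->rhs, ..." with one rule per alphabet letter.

  step 2 ⇒ step 3: CBACBACBACB ⇒ A·CB·CB·A·CB·CB·A·CB·CB·A·CB
    A ↦ CB
    B ↦ CB
    C ↦ A

A->CB, B->CB, C->A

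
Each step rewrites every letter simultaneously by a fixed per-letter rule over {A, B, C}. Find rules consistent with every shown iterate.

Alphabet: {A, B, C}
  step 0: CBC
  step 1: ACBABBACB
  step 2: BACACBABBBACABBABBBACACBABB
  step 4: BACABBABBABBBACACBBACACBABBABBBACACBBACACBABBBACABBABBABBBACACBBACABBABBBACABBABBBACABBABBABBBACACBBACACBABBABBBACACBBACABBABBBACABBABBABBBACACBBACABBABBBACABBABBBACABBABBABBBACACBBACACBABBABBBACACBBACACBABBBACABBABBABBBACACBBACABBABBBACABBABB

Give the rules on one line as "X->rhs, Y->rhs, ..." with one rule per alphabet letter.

  step 1 ⇒ step 2: ACBABBACB ⇒ BAC·ACB·ABB·BAC·ABB·ABB·BAC·ACB·ABB
    A ↦ BAC
    B ↦ ABB
    C ↦ ACB

A->BAC, B->ABB, C->ACB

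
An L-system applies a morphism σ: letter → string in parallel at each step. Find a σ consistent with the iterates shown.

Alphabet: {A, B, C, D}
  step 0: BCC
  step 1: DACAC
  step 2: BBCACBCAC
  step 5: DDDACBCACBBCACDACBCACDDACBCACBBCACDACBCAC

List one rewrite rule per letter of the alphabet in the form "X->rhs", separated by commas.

  step 1 ⇒ step 2: DACAC ⇒ B·BC·AC·BC·AC
    A ↦ BC
    C ↦ AC
    D ↦ B
  step 0 ⇒ step 1: BCC ⇒ D·AC·AC
    B ↦ D

A->BC, B->D, C->AC, D->B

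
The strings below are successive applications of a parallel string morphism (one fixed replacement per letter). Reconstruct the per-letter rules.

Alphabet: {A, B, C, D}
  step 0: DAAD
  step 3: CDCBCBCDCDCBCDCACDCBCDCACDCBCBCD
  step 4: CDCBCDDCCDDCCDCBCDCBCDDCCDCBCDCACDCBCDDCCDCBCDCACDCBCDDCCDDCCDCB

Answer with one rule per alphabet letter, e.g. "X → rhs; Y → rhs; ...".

  step 3 ⇒ step 4: CDCBCBCDCDCBCDCACDCBCDCACDCBCBCD ⇒ CD·CB·CD·DC·CD·DC·CD·CB·CD·CB·CD·DC·CD·CB·CD·CA·CD·CB·CD·DC·CD·CB·CD·CA·CD·CB·CD·DC·CD·DC·CD·CB
    A ↦ CA
    B ↦ DC
    C ↦ CD
    D ↦ CB

A->CA, B->DC, C->CD, D->CB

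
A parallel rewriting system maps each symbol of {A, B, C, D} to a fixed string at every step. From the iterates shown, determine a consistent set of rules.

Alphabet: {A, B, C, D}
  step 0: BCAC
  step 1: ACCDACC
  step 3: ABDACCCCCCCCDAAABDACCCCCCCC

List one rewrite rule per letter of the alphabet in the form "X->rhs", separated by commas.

  step 0 ⇒ step 1: BCAC ⇒ A·CC·DA·CC
    A ↦ DA
    B ↦ A
    C ↦ CC
    D ↦ AB  (constrained at step 1)

A->DA, B->A, C->CC, D->AB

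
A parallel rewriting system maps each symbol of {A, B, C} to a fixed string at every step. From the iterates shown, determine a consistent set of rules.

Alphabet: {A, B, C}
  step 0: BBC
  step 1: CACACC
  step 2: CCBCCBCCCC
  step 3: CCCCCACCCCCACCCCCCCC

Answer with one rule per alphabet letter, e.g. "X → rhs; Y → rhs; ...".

A->B, B->CA, C->CC

  step 2 ⇒ step 3: CCBCCBCCCC ⇒ CC·CC·CA·CC·CC·CA·CC·CC·CC·CC
    B ↦ CA
    C ↦ CC
  step 1 ⇒ step 2: CACACC ⇒ CC·B·CC·B·CC·CC
    A ↦ B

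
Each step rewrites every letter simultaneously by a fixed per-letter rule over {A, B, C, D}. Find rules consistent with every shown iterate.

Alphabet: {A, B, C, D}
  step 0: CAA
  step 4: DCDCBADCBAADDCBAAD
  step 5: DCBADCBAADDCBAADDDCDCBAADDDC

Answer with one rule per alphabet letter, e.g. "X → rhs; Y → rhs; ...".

A->D, B->A, C->BA, D->DC

  step 4 ⇒ step 5: DCDCBADCBAADDCBAAD ⇒ DC·BA·DC·BA·A·D·DC·BA·A·D·D·DC·DC·BA·A·D·D·DC
    A ↦ D
    B ↦ A
    C ↦ BA
    D ↦ DC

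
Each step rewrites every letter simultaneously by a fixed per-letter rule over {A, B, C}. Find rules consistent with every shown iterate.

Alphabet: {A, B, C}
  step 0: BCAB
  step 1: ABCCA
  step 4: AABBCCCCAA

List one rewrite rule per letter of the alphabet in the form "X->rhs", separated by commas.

  step 0 ⇒ step 1: BCAB ⇒ A·B·CC·A
    A ↦ CC
    B ↦ A
    C ↦ B

A->CC, B->A, C->B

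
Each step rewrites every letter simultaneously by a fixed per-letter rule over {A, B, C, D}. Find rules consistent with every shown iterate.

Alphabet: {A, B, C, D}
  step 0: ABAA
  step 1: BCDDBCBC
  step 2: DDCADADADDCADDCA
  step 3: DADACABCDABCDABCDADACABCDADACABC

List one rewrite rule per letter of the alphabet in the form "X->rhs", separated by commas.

  step 2 ⇒ step 3: DDCADADADDCADDCA ⇒ DA·DA·CA·BC·DA·BC·DA·BC·DA·DA·CA·BC·DA·DA·CA·BC
    A ↦ BC
    C ↦ CA
    D ↦ DA
  step 0 ⇒ step 1: ABAA ⇒ BC·DD·BC·BC
    B ↦ DD

A->BC, B->DD, C->CA, D->DA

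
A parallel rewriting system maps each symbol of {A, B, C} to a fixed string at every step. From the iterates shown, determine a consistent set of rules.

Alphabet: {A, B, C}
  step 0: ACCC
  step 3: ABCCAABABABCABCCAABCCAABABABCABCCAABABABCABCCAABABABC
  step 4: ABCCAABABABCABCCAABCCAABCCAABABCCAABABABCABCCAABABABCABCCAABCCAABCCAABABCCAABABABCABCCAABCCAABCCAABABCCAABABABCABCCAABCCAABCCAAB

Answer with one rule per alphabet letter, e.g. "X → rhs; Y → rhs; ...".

  step 3 ⇒ step 4: ABCCAABABABCABCCAABCCAABABABCABCCAABABABCABCCAABABABC ⇒ ABC·CA·AB·AB·ABC·ABC·CA·ABC·CA·ABC·CA·AB·ABC·CA·AB·AB·ABC·ABC·CA·AB·AB·ABC·ABC·CA·ABC·CA·ABC·CA·AB·ABC·CA·AB·AB·ABC·ABC·CA·ABC·CA·ABC·CA·AB·ABC·CA·AB·AB·ABC·ABC·CA·ABC·CA·ABC·CA·AB
    A ↦ ABC
    B ↦ CA
    C ↦ AB

A->ABC, B->CA, C->AB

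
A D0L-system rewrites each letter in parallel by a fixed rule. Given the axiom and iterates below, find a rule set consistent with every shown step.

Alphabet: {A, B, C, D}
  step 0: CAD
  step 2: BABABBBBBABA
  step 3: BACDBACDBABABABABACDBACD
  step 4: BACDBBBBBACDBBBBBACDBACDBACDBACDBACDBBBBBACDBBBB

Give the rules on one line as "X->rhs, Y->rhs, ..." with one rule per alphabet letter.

  step 3 ⇒ step 4: BACDBACDBABABABABACDBACD ⇒ BA·CD·BB·BB·BA·CD·BB·BB·BA·CD·BA·CD·BA·CD·BA·CD·BA·CD·BB·BB·BA·CD·BB·BB
    A ↦ CD
    B ↦ BA
    C ↦ BB
    D ↦ BB

A->CD, B->BA, C->BB, D->BB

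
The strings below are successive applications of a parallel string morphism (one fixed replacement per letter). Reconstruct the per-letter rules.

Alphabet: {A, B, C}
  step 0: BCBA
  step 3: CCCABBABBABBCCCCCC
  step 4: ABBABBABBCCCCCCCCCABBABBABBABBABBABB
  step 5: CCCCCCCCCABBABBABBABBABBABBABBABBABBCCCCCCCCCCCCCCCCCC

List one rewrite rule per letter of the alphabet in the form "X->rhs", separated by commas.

A->C, B->C, C->ABB

  step 4 ⇒ step 5: ABBABBABBCCCCCCCCCABBABBABBABBABBABB ⇒ C·C·C·C·C·C·C·C·C·ABB·ABB·ABB·ABB·ABB·ABB·ABB·ABB·ABB·C·C·C·C·C·C·C·C·C·C·C·C·C·C·C·C·C·C
    A ↦ C
    B ↦ C
    C ↦ ABB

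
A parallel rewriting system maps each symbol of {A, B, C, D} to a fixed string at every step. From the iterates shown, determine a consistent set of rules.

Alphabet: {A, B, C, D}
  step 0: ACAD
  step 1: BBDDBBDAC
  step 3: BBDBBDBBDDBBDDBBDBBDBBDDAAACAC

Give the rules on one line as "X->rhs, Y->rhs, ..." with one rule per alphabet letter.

  step 0 ⇒ step 1: ACAD ⇒ BBD·D·BBD·AC
    A ↦ BBD
    C ↦ D
    D ↦ AC
    B ↦ A  (constrained at step 1)

A->BBD, B->A, C->D, D->AC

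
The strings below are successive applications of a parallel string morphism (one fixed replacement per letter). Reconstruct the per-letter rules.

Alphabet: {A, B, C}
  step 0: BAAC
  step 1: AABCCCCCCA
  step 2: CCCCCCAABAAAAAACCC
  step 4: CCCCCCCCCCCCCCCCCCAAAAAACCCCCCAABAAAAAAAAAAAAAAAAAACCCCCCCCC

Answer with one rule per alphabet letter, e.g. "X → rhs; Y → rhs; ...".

  step 1 ⇒ step 2: AABCCCCCCA ⇒ CCC·CCC·AAB·A·A·A·A·A·A·CCC
    A ↦ CCC
    B ↦ AAB
    C ↦ A

A->CCC, B->AAB, C->A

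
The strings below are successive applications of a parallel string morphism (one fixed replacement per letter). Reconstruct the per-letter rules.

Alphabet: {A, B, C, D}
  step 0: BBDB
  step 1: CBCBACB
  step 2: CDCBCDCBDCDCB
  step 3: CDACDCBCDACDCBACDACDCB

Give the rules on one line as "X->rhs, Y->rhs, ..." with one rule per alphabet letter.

A->D, B->CB, C->CD, D->A

  step 2 ⇒ step 3: CDCBCDCBDCDCB ⇒ CD·A·CD·CB·CD·A·CD·CB·A·CD·A·CD·CB
    B ↦ CB
    C ↦ CD
    D ↦ A
  step 1 ⇒ step 2: CBCBACB ⇒ CD·CB·CD·CB·D·CD·CB
    A ↦ D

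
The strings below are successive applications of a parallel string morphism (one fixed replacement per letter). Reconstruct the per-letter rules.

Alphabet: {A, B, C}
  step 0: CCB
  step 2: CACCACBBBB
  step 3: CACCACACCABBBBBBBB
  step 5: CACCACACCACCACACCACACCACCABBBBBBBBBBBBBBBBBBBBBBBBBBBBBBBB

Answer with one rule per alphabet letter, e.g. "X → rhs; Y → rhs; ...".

  step 2 ⇒ step 3: CACCACBBBB ⇒ CA·C·CA·CA·C·CA·BB·BB·BB·BB
    A ↦ C
    B ↦ BB
    C ↦ CA

A->C, B->BB, C->CA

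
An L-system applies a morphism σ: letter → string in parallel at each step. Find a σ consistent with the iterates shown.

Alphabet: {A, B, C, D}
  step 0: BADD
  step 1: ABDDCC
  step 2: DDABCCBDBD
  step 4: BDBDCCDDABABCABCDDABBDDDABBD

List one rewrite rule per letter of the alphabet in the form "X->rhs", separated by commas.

A->DD, B->AB, C->BD, D->C

  step 1 ⇒ step 2: ABDDCC ⇒ DD·AB·C·C·BD·BD
    A ↦ DD
    B ↦ AB
    C ↦ BD
    D ↦ C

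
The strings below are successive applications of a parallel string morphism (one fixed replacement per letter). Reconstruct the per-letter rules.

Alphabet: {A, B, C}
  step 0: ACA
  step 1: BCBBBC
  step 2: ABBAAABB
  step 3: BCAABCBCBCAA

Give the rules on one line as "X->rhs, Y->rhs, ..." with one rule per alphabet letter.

  step 2 ⇒ step 3: ABBAAABB ⇒ BC·A·A·BC·BC·BC·A·A
    A ↦ BC
    B ↦ A
  step 0 ⇒ step 1: ACA ⇒ BC·BB·BC
    C ↦ BB

A->BC, B->A, C->BB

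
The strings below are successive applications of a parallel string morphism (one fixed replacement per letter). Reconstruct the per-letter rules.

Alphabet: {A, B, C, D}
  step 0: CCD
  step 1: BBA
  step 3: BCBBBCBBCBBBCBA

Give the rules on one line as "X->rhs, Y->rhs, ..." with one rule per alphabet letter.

  step 0 ⇒ step 1: CCD ⇒ B·B·A
    C ↦ B
    D ↦ A
    A ↦ D  (constrained at step 1)
    B ↦ BCB  (constrained at step 1)

A->D, B->BCB, C->B, D->A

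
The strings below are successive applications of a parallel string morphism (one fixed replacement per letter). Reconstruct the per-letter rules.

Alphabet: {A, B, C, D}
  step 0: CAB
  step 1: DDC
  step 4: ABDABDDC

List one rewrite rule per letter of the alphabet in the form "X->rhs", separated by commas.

  step 0 ⇒ step 1: CAB ⇒ D·D·C
    A ↦ D
    B ↦ C
    C ↦ D
    D ↦ AB  (constrained at step 1)

A->D, B->C, C->D, D->AB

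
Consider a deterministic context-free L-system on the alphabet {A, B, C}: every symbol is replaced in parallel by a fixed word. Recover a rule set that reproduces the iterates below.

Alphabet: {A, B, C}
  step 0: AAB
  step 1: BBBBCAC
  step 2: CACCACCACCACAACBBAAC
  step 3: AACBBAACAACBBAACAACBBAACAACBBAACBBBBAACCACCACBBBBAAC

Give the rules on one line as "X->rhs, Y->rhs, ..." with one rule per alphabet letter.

A->BB, B->CAC, C->AAC

  step 2 ⇒ step 3: CACCACCACCACAACBBAAC ⇒ AAC·BB·AAC·AAC·BB·AAC·AAC·BB·AAC·AAC·BB·AAC·BB·BB·AAC·CAC·CAC·BB·BB·AAC
    A ↦ BB
    B ↦ CAC
    C ↦ AAC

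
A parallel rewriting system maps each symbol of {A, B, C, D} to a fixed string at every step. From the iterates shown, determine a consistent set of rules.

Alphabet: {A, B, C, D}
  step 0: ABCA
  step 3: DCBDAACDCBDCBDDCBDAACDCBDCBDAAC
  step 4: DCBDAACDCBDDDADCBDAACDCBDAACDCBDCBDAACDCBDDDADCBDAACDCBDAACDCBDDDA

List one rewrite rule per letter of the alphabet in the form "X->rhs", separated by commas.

  step 3 ⇒ step 4: DCBDAACDCBDCBDDCBDAACDCBDCBDAAC ⇒ DCB·DA·AC·DCB·D·D·DA·DCB·DA·AC·DCB·DA·AC·DCB·DCB·DA·AC·DCB·D·D·DA·DCB·DA·AC·DCB·DA·AC·DCB·D·D·DA
    A ↦ D
    B ↦ AC
    C ↦ DA
    D ↦ DCB

A->D, B->AC, C->DA, D->DCB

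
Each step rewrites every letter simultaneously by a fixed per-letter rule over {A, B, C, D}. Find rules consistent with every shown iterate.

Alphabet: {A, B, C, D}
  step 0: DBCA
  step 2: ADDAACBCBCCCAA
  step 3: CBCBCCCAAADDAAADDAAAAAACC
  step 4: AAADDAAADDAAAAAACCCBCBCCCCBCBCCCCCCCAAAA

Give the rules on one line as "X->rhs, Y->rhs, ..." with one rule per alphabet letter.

  step 3 ⇒ step 4: CBCBCCCAAADDAAADDAAAAAACC ⇒ AA·ADD·AA·ADD·AA·AA·AA·C·C·C·BC·BC·C·C·C·BC·BC·C·C·C·C·C·C·AA·AA
    A ↦ C
    B ↦ ADD
    C ↦ AA
    D ↦ BC

A->C, B->ADD, C->AA, D->BC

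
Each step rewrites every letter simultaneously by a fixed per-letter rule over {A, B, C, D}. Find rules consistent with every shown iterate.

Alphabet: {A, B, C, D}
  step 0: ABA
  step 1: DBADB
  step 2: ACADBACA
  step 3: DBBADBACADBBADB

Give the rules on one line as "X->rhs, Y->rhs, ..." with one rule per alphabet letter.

  step 2 ⇒ step 3: ACADBACA ⇒ DB·BA·DB·AC·A·DB·BA·DB
    A ↦ DB
    B ↦ A
    C ↦ BA
    D ↦ AC

A->DB, B->A, C->BA, D->AC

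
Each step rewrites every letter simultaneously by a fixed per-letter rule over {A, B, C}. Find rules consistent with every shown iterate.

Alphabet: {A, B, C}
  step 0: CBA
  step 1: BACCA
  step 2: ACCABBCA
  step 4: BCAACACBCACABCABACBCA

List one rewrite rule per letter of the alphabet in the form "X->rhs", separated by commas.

  step 1 ⇒ step 2: BACCA ⇒ AC·CA·B·B·CA
    A ↦ CA
    B ↦ AC
    C ↦ B

A->CA, B->AC, C->B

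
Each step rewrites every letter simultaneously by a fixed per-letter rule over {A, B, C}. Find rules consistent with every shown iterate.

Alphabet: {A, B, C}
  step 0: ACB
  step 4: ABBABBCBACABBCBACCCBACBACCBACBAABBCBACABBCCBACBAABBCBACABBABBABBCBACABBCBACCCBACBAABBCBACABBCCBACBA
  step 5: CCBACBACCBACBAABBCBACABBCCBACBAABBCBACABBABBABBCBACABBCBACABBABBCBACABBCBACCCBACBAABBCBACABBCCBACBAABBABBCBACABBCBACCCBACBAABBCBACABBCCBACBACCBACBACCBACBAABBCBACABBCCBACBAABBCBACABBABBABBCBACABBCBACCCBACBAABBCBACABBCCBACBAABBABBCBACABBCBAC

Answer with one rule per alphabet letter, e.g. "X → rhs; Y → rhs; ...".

A->C, B->CBA, C->ABB

  step 4 ⇒ step 5: ABBABBCBACABBCBACCCBACBACCBACBAABBCBACABBCCBACBAABBCBACABBABBABBCBACABBCBACCCBACBAABBCBACABBCCBACBA ⇒ C·CBA·CBA·C·CBA·CBA·ABB·CBA·C·ABB·C·CBA·CBA·ABB·CBA·C·ABB·ABB·ABB·CBA·C·ABB·CBA·C·ABB·ABB·CBA·C·ABB·CBA·C·C·CBA·CBA·ABB·CBA·C·ABB·C·CBA·CBA·ABB·ABB·CBA·C·ABB·CBA·C·C·CBA·CBA·ABB·CBA·C·ABB·C·CBA·CBA·C·CBA·CBA·C·CBA·CBA·ABB·CBA·C·ABB·C·CBA·CBA·ABB·CBA·C·ABB·ABB·ABB·CBA·C·ABB·CBA·C·C·CBA·CBA·ABB·CBA·C·ABB·C·CBA·CBA·ABB·ABB·CBA·C·ABB·CBA·C
    A ↦ C
    B ↦ CBA
    C ↦ ABB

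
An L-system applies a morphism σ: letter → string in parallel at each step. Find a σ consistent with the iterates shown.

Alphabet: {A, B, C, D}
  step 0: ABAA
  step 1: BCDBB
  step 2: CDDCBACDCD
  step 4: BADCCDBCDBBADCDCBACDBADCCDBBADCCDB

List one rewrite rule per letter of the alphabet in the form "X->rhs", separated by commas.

  step 1 ⇒ step 2: BCDBB ⇒ CD·DC·BA·CD·CD
    B ↦ CD
    C ↦ DC
    D ↦ BA
  step 0 ⇒ step 1: ABAA ⇒ B·CD·B·B
    A ↦ B

A->B, B->CD, C->DC, D->BA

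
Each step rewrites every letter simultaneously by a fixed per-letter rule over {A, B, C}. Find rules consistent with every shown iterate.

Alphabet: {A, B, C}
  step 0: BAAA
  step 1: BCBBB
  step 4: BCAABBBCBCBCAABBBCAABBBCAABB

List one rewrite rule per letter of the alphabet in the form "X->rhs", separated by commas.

A->B, B->BC, C->AA

  step 0 ⇒ step 1: BAAA ⇒ BC·B·B·B
    A ↦ B
    B ↦ BC
    C ↦ AA  (constrained at step 1)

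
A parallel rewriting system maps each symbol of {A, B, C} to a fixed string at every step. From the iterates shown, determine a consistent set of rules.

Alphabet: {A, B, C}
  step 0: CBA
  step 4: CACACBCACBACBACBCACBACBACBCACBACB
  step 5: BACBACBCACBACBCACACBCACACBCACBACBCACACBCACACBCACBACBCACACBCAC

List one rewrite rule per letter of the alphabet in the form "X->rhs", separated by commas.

A->AC, B->CAC, C->B

  step 4 ⇒ step 5: CACACBCACBACBACBCACBACBACBCACBACB ⇒ B·AC·B·AC·B·CAC·B·AC·B·CAC·AC·B·CAC·AC·B·CAC·B·AC·B·CAC·AC·B·CAC·AC·B·CAC·B·AC·B·CAC·AC·B·CAC
    A ↦ AC
    B ↦ CAC
    C ↦ B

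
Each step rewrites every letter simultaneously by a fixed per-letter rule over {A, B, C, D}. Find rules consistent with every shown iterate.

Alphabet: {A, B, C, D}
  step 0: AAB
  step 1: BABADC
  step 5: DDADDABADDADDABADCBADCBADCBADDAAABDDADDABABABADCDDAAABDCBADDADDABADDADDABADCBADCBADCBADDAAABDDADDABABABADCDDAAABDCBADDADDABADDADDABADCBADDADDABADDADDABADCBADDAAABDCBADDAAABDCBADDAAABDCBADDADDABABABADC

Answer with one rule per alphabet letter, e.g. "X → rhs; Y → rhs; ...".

  step 0 ⇒ step 1: AAB ⇒ BA·BA·DC
    A ↦ BA
    B ↦ DC
    C ↦ AAB  (constrained at step 1)
    D ↦ DDA  (constrained at step 1)

A->BA, B->DC, C->AAB, D->DDA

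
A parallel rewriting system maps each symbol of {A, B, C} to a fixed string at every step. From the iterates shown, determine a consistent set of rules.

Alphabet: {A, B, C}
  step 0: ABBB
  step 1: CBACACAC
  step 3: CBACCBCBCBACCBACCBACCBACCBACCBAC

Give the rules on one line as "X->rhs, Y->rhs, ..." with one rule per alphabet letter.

  step 0 ⇒ step 1: ABBB ⇒ CB·AC·AC·AC
    A ↦ CB
    B ↦ AC
    C ↦ CB  (constrained at step 1)

A->CB, B->AC, C->CB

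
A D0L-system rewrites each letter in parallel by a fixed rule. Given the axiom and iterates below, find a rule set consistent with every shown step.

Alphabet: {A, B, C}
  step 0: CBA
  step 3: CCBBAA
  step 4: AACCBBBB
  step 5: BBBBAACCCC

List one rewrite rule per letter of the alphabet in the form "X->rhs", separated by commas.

A->BB, B->C, C->A

  step 4 ⇒ step 5: AACCBBBB ⇒ BB·BB·A·A·C·C·C·C
    A ↦ BB
    B ↦ C
    C ↦ A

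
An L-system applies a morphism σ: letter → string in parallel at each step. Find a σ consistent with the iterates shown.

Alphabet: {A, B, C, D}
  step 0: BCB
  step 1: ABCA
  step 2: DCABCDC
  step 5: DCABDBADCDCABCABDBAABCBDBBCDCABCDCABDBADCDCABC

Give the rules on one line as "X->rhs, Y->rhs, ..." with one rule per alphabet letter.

  step 1 ⇒ step 2: ABCA ⇒ DC·A·BC·DC
    A ↦ DC
    B ↦ A
    C ↦ BC
    D ↦ BDB  (constrained at step 2)

A->DC, B->A, C->BC, D->BDB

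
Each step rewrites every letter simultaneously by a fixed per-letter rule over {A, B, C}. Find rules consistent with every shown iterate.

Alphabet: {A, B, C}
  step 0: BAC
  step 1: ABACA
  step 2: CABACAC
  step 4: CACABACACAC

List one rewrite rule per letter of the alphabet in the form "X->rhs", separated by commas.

  step 1 ⇒ step 2: ABACA ⇒ C·ABA·C·A·C
    A ↦ C
    B ↦ ABA
    C ↦ A

A->C, B->ABA, C->A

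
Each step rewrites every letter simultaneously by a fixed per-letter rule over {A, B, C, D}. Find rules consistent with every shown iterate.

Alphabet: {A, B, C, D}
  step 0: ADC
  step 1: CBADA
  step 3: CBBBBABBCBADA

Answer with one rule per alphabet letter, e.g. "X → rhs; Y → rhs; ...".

  step 0 ⇒ step 1: ADC ⇒ C·BAD·A
    A ↦ C
    C ↦ A
    D ↦ BAD
    B ↦ BB  (constrained at step 1)

A->C, B->BB, C->A, D->BAD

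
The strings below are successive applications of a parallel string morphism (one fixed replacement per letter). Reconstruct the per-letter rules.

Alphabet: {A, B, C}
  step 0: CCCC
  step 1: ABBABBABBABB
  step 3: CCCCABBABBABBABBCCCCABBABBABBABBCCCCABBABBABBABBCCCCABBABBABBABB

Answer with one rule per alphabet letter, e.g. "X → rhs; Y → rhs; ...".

A->BB, B->CC, C->ABB

  step 0 ⇒ step 1: CCCC ⇒ ABB·ABB·ABB·ABB
    C ↦ ABB
    A ↦ BB  (constrained at step 1)
    B ↦ CC  (constrained at step 1)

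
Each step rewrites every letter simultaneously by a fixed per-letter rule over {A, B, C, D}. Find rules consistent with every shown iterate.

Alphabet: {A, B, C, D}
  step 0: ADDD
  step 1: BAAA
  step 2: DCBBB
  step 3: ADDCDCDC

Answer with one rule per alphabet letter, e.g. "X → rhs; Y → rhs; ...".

A->B, B->DC, C->D, D->A

  step 2 ⇒ step 3: DCBBB ⇒ A·D·DC·DC·DC
    B ↦ DC
    C ↦ D
    D ↦ A
  step 0 ⇒ step 1: ADDD ⇒ B·A·A·A
    A ↦ B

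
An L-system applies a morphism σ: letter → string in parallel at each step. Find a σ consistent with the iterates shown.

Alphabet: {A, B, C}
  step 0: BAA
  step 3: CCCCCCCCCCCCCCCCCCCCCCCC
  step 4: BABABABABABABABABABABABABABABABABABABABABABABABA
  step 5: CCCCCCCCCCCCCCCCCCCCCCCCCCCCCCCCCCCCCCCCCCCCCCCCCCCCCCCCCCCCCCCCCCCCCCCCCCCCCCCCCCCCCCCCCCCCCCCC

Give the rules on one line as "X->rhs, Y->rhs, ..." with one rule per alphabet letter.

  step 4 ⇒ step 5: BABABABABABABABABABABABABABABABABABABABABABABABA ⇒ CC·CC·CC·CC·CC·CC·CC·CC·CC·CC·CC·CC·CC·CC·CC·CC·CC·CC·CC·CC·CC·CC·CC·CC·CC·CC·CC·CC·CC·CC·CC·CC·CC·CC·CC·CC·CC·CC·CC·CC·CC·CC·CC·CC·CC·CC·CC·CC
    A ↦ CC
    B ↦ CC
  step 3 ⇒ step 4: CCCCCCCCCCCCCCCCCCCCCCCC ⇒ BA·BA·BA·BA·BA·BA·BA·BA·BA·BA·BA·BA·BA·BA·BA·BA·BA·BA·BA·BA·BA·BA·BA·BA
    C ↦ BA

A->CC, B->CC, C->BA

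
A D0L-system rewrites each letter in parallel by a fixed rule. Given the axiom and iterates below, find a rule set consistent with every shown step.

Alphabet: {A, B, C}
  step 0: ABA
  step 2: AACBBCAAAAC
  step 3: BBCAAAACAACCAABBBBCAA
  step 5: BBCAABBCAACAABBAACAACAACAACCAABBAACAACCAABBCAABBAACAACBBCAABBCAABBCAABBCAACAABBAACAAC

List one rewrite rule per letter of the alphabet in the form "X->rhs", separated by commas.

  step 2 ⇒ step 3: AACBBCAAAAC ⇒ B·B·CAA·AAC·AAC·CAA·B·B·B·B·CAA
    A ↦ B
    B ↦ AAC
    C ↦ CAA

A->B, B->AAC, C->CAA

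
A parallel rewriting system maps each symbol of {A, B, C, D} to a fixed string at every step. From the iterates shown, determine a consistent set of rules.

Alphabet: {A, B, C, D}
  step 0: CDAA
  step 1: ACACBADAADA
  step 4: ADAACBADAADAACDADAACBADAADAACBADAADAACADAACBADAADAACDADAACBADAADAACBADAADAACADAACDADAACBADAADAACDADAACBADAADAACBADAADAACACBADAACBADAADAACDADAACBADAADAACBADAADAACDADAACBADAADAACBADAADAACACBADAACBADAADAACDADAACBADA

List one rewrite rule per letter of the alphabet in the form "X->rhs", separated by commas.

A->ADA, B->D, C->AC, D->ACB

  step 0 ⇒ step 1: CDAA ⇒ AC·ACB·ADA·ADA
    A ↦ ADA
    C ↦ AC
    D ↦ ACB
    B ↦ D  (constrained at step 1)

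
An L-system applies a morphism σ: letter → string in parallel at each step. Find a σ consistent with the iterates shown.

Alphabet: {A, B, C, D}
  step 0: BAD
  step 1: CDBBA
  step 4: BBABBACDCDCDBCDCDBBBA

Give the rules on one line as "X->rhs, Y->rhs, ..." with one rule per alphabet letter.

  step 0 ⇒ step 1: BAD ⇒ CD·B·BA
    A ↦ B
    B ↦ CD
    D ↦ BA
    C ↦ B  (constrained at step 1)

A->B, B->CD, C->B, D->BA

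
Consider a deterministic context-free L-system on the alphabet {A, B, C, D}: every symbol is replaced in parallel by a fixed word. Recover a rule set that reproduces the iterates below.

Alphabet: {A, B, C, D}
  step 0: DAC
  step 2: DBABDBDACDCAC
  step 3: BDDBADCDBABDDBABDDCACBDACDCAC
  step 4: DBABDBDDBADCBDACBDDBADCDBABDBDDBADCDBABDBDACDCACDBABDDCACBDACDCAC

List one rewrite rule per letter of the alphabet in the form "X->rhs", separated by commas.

  step 3 ⇒ step 4: BDDBADCDBABDDBABDDCACBDACDCAC ⇒ DBA·BD·BD·DBA·DC·BD·AC·BD·DBA·DC·DBA·BD·BD·DBA·DC·DBA·BD·BD·AC·DC·AC·DBA·BD·DC·AC·BD·AC·DC·AC
    A ↦ DC
    B ↦ DBA
    C ↦ AC
    D ↦ BD

A->DC, B->DBA, C->AC, D->BD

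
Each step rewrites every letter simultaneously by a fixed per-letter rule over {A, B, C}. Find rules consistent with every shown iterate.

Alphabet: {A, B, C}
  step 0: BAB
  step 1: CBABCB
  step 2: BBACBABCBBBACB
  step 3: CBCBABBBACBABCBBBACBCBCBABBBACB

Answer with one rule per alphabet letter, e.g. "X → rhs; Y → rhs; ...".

  step 2 ⇒ step 3: BBACBABCBBBACB ⇒ CB·CB·AB·BBA·CB·AB·CB·BBA·CB·CB·CB·AB·BBA·CB
    A ↦ AB
    B ↦ CB
    C ↦ BBA

A->AB, B->CB, C->BBA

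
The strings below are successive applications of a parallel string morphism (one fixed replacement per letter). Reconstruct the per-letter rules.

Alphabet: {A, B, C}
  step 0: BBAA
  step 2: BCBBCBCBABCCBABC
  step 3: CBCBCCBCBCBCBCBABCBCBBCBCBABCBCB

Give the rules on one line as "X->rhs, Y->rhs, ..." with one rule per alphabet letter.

  step 2 ⇒ step 3: BCBBCBCBABCCBABC ⇒ C·BCB·C·C·BCB·C·BCB·C·BAB·C·BCB·BCB·C·BAB·C·BCB
    A ↦ BAB
    B ↦ C
    C ↦ BCB

A->BAB, B->C, C->BCB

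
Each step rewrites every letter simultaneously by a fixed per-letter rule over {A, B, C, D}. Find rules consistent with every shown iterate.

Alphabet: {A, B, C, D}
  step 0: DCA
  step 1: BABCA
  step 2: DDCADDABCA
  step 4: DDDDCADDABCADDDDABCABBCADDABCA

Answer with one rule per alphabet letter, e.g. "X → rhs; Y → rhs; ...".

A->CA, B->DD, C->AB, D->B

  step 1 ⇒ step 2: BABCA ⇒ DD·CA·DD·AB·CA
    A ↦ CA
    B ↦ DD
    C ↦ AB
  step 0 ⇒ step 1: DCA ⇒ B·AB·CA
    D ↦ B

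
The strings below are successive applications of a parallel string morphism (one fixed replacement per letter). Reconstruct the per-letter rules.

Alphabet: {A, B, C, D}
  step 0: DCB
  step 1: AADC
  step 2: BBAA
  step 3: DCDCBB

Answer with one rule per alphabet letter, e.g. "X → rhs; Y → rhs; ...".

  step 2 ⇒ step 3: BBAA ⇒ DC·DC·B·B
    A ↦ B
    B ↦ DC
  step 0 ⇒ step 1: DCB ⇒ A·A·DC
    C ↦ A
  step 0 ⇒ step 1: DCB ⇒ A·A·DC
    D ↦ A

A->B, B->DC, C->A, D->A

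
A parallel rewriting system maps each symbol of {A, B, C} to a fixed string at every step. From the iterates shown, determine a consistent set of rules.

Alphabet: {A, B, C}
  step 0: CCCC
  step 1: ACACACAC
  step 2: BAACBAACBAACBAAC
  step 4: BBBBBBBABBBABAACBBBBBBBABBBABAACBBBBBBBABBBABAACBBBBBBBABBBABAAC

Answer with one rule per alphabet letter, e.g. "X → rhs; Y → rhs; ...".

A->BA, B->BB, C->AC

  step 1 ⇒ step 2: ACACACAC ⇒ BA·AC·BA·AC·BA·AC·BA·AC
    A ↦ BA
    C ↦ AC
    B ↦ BB  (constrained at step 2)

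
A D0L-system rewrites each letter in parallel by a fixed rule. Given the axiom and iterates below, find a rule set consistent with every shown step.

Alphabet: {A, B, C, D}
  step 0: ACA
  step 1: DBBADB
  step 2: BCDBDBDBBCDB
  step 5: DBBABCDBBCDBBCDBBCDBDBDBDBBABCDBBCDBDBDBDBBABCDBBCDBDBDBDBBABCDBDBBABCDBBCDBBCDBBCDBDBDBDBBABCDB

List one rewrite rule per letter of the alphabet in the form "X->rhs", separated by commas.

  step 1 ⇒ step 2: DBBADB ⇒ BC·DB·DB·DB·BC·DB
    A ↦ DB
    B ↦ DB
    D ↦ BC
  step 0 ⇒ step 1: ACA ⇒ DB·BA·DB
    C ↦ BA

A->DB, B->DB, C->BA, D->BC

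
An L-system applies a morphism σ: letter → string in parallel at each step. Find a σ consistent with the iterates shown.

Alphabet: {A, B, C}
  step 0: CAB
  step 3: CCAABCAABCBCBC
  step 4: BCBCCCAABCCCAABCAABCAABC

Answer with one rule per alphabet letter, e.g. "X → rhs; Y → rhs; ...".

  step 3 ⇒ step 4: CCAABCAABCBCBC ⇒ BC·BC·C·C·AA·BC·C·C·AA·BC·AA·BC·AA·BC
    A ↦ C
    B ↦ AA
    C ↦ BC

A->C, B->AA, C->BC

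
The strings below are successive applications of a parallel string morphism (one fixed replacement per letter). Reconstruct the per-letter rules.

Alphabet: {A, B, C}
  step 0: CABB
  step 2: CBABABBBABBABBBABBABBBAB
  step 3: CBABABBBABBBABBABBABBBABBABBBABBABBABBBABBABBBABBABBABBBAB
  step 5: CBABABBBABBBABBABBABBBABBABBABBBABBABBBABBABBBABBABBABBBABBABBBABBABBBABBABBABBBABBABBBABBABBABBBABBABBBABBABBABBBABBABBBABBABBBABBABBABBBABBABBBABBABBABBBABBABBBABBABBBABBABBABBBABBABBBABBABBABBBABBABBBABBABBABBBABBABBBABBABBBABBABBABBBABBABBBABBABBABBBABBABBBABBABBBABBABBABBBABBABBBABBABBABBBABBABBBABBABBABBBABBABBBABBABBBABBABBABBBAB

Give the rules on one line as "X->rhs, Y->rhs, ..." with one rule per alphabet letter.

  step 2 ⇒ step 3: CBABABBBABBABBBABBABBBAB ⇒ CBA·BAB·B·BAB·B·BAB·BAB·BAB·B·BAB·BAB·B·BAB·BAB·BAB·B·BAB·BAB·B·BAB·BAB·BAB·B·BAB
    A ↦ B
    B ↦ BAB
    C ↦ CBA

A->B, B->BAB, C->CBA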